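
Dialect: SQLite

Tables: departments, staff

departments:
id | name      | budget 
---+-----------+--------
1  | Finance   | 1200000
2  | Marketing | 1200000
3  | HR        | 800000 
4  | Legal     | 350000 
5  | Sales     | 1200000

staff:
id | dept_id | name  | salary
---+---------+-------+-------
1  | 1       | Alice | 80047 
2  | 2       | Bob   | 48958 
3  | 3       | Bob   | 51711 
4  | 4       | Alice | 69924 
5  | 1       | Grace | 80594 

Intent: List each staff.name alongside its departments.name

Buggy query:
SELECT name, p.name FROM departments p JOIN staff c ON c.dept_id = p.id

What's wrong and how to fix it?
Bug: 'name' exists in both joined tables, so the database can't tell which one is meant

Fix: Qualify the column with its table alias (c.name)

Corrected query:
SELECT c.name, p.name FROM departments p JOIN staff c ON c.dept_id = p.id

Result:
name  | name     
------+----------
Alice | Finance  
Bob   | Marketing
Bob   | HR       
Alice | Legal    
Grace | Finance  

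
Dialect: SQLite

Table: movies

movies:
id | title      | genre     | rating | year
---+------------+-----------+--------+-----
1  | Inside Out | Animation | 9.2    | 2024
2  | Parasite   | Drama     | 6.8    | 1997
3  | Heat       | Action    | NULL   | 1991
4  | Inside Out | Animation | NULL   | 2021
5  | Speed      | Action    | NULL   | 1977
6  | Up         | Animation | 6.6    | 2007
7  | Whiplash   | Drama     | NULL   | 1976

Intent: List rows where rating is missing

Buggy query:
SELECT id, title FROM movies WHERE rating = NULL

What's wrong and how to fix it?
Bug: Comparing to NULL with '=' never matches; NULL = NULL is unknown, not true

Fix: Use IS NULL to test for NULL

Corrected query:
SELECT id, title FROM movies WHERE rating IS NULL

Result:
id | title     
---+-----------
3  | Heat      
4  | Inside Out
5  | Speed     
7  | Whiplash  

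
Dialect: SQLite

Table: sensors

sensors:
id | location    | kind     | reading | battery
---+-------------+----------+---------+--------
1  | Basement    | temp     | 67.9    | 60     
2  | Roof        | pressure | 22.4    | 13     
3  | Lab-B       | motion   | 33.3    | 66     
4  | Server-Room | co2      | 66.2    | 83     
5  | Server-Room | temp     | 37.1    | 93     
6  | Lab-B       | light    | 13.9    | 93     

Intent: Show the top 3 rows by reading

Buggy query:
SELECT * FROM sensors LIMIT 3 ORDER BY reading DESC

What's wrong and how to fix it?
Bug: LIMIT must come after ORDER BY

Fix: Sort with ORDER BY, then apply LIMIT

Corrected query:
SELECT * FROM sensors ORDER BY reading DESC LIMIT 3

Result:
id | location    | kind | reading | battery
---+-------------+------+---------+--------
1  | Basement    | temp | 67.9    | 60     
4  | Server-Room | co2  | 66.2    | 83     
5  | Server-Room | temp | 37.1    | 93     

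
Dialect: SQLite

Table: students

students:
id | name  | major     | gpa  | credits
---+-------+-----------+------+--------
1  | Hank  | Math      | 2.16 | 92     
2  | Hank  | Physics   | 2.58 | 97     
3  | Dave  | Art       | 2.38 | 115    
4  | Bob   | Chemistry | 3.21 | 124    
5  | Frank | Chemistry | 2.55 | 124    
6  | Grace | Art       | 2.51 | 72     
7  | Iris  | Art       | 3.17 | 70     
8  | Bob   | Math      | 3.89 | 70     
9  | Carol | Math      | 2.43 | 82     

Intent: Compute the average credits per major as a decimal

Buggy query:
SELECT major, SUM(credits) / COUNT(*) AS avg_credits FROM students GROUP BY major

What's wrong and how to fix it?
Bug: SUM(credits) and COUNT(*) are both integers; the division truncates the fractional part

Fix: Cast one side to REAL so the division keeps the fractional part

Corrected query:
SELECT major, SUM(credits) * 1.0 / COUNT(*) AS avg_credits FROM students GROUP BY major

Result:
major     | avg_credits
----------+------------
Art       | 85.666667  
Chemistry | 124        
Math      | 81.333333  
Physics   | 97         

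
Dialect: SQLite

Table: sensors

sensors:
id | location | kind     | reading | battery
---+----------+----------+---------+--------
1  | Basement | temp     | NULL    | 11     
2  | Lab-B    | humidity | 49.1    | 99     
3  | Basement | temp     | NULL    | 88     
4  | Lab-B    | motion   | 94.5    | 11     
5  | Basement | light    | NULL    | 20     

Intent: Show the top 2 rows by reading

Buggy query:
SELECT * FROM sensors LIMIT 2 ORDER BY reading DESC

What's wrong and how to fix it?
Bug: ORDER BY cannot follow LIMIT; LIMIT is the final clause

Fix: Sort with ORDER BY, then apply LIMIT

Corrected query:
SELECT * FROM sensors ORDER BY reading DESC LIMIT 2

Result:
id | location | kind     | reading | battery
---+----------+----------+---------+--------
4  | Lab-B    | motion   | 94.5    | 11     
2  | Lab-B    | humidity | 49.1    | 99     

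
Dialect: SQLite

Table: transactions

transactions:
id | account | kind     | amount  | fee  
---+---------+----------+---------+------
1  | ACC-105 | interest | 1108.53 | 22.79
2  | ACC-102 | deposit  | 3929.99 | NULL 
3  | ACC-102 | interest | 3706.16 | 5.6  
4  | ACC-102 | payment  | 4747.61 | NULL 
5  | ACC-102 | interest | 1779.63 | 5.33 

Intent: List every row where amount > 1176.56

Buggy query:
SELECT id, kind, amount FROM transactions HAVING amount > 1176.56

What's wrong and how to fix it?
Bug: HAVING filters the output of aggregation, but this query has no GROUP BY and no aggregate functions, so SQLite rejects it (HAVING clause on a non-aggregate query); the condition here is per row

Fix: Use WHERE for row-level filtering

Corrected query:
SELECT id, kind, amount FROM transactions WHERE amount > 1176.56

Result:
id | kind     | amount 
---+----------+--------
2  | deposit  | 3929.99
3  | interest | 3706.16
4  | payment  | 4747.61
5  | interest | 1779.63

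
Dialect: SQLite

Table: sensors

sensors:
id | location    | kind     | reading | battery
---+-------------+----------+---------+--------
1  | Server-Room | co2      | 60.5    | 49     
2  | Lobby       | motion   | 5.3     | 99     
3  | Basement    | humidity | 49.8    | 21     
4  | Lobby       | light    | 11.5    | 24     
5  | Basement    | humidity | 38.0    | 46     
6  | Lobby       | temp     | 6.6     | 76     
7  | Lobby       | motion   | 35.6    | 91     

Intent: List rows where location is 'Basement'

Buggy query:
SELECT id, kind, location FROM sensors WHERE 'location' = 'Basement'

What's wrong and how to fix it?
Bug: 'location' in single quotes is a string literal, not the column; the comparison is literal-vs-literal and never true

Fix: Remove the quotes around the column name (or use double quotes for an identifier)

Corrected query:
SELECT id, kind, location FROM sensors WHERE location = 'Basement'

Result:
id | kind     | location
---+----------+---------
3  | humidity | Basement
5  | humidity | Basement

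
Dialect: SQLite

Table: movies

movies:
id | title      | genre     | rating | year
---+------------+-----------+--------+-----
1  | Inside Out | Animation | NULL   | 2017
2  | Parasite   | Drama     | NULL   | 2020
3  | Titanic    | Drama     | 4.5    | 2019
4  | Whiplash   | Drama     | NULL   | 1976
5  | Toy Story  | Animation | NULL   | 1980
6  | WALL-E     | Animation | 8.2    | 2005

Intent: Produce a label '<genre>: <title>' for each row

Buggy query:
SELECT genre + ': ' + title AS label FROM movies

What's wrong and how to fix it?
Bug: SQLite uses || for string concatenation; + coerces text to numbers (yielding 0)

Fix: Use the || operator for string concatenation

Corrected query:
SELECT genre || ': ' || title AS label FROM movies

Result:
label                
---------------------
Animation: Inside Out
Drama: Parasite      
Drama: Titanic       
Drama: Whiplash      
Animation: Toy Story 
Animation: WALL-E    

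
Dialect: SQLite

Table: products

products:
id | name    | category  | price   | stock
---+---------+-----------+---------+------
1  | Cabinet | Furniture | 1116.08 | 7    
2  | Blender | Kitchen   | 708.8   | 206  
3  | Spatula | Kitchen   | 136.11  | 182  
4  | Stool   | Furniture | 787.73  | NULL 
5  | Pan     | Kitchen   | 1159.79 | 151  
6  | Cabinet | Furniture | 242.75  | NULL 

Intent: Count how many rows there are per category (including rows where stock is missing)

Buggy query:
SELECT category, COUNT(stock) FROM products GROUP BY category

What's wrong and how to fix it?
Bug: COUNT(column) counts non-NULL values only; rows with NULL stock aren't counted

Fix: Use COUNT(*) to count all rows regardless of NULL

Corrected query:
SELECT category, COUNT(*) FROM products GROUP BY category

Result:
category  | COUNT(*)
----------+---------
Furniture | 3       
Kitchen   | 3       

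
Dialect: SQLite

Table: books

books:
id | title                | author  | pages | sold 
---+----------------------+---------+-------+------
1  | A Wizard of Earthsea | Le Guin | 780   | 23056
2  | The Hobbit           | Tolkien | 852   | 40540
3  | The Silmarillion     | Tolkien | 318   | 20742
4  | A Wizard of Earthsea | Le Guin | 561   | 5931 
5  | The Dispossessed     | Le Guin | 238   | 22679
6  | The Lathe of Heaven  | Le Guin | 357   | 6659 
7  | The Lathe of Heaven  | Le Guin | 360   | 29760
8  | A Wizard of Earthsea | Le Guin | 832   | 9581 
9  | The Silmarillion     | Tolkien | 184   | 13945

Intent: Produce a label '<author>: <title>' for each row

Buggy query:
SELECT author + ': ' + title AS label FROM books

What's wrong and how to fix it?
Bug: '+' is numeric addition; on text columns SQLite converts them to 0 instead of concatenating

Fix: Use the || operator for string concatenation

Corrected query:
SELECT author || ': ' || title AS label FROM books

Result:
label                        
-----------------------------
Le Guin: A Wizard of Earthsea
Tolkien: The Hobbit          
Tolkien: The Silmarillion    
Le Guin: A Wizard of Earthsea
Le Guin: The Dispossessed    
Le Guin: The Lathe of Heaven 
Le Guin: The Lathe of Heaven 
Le Guin: A Wizard of Earthsea
Tolkien: The Silmarillion    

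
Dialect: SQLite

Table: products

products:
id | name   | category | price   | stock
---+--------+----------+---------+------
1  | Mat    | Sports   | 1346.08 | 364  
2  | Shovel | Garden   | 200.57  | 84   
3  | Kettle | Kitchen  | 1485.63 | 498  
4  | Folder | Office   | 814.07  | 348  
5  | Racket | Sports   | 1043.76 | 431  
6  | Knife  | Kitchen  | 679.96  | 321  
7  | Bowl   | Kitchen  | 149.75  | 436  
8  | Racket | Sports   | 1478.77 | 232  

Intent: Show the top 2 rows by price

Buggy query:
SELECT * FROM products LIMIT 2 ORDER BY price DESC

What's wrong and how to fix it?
Bug: LIMIT must come after ORDER BY

Fix: Swap the clauses: ORDER BY first, then LIMIT

Corrected query:
SELECT * FROM products ORDER BY price DESC LIMIT 2

Result:
id | name   | category | price   | stock
---+--------+----------+---------+------
3  | Kettle | Kitchen  | 1485.63 | 498  
8  | Racket | Sports   | 1478.77 | 232  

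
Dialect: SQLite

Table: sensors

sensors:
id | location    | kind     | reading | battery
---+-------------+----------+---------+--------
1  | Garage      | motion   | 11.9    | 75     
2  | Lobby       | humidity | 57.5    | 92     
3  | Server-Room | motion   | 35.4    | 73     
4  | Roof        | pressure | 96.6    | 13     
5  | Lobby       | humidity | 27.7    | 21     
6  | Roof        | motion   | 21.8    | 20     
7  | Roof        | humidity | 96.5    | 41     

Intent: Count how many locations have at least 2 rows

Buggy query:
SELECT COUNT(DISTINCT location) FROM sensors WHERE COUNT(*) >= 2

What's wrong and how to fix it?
Bug: COUNT(*) cannot appear in WHERE; the per-group count doesn't exist yet

Fix: Group first with HAVING COUNT(*) >= 2, then COUNT the resulting groups

Corrected query:
SELECT COUNT(*) FROM (SELECT location FROM sensors GROUP BY location HAVING COUNT(*) >= 2)

Result:
COUNT(*)
--------
2       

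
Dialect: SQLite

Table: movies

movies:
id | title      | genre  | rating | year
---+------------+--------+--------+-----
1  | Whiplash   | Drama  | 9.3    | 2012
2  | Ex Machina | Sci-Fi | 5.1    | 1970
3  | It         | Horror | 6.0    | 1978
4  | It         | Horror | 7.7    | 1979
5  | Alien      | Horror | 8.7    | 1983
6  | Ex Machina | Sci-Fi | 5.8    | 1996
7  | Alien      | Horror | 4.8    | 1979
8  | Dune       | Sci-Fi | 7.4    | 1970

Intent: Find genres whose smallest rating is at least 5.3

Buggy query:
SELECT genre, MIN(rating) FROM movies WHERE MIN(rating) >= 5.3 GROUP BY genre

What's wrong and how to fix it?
Bug: MIN() in WHERE is a misuse of aggregate

Fix: Replace WHERE with HAVING after the GROUP BY

Corrected query:
SELECT genre, MIN(rating) FROM movies GROUP BY genre HAVING MIN(rating) >= 5.3

Result:
genre | MIN(rating)
------+------------
Drama | 9.3        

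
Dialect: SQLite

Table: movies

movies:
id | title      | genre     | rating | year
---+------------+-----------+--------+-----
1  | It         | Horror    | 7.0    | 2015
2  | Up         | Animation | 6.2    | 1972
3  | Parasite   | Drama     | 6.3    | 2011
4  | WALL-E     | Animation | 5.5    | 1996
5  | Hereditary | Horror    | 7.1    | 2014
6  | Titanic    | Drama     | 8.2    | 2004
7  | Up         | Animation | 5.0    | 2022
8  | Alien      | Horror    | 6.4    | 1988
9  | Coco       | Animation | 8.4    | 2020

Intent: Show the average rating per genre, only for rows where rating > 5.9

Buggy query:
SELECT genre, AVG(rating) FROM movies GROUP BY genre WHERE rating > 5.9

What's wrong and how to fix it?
Bug: WHERE cannot follow GROUP BY

Fix: Place WHERE between FROM and GROUP BY

Corrected query:
SELECT genre, AVG(rating) FROM movies WHERE rating > 5.9 GROUP BY genre

Result:
genre     | AVG(rating)
----------+------------
Animation | 7.3        
Drama     | 7.25       
Horror    | 6.833333   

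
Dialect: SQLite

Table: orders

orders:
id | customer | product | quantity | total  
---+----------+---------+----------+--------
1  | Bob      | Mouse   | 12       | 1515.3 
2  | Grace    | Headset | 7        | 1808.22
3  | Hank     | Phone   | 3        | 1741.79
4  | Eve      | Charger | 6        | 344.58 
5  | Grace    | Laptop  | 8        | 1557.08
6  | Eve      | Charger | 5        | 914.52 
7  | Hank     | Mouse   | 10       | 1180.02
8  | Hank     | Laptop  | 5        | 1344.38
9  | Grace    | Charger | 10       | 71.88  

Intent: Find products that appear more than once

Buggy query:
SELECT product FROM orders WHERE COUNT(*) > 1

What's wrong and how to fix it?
Bug: COUNT(*) is an aggregate and cannot be used in WHERE

Fix: Group first, then use HAVING for the count condition

Corrected query:
SELECT product FROM orders GROUP BY product HAVING COUNT(*) > 1

Result:
product
-------
Charger
Laptop 
Mouse  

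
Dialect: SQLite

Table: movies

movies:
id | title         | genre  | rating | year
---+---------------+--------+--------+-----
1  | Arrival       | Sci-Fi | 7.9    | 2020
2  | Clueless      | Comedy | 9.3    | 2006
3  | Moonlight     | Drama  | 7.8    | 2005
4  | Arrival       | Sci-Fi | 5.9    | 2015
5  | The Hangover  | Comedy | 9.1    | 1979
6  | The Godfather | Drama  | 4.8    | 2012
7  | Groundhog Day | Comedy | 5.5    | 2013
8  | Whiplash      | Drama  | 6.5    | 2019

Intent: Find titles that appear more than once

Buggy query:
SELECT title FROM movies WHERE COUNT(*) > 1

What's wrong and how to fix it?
Bug: COUNT(*) is an aggregate and cannot be used in WHERE

Fix: Group first, then use HAVING for the count condition

Corrected query:
SELECT title FROM movies GROUP BY title HAVING COUNT(*) > 1

Result:
title  
-------
Arrival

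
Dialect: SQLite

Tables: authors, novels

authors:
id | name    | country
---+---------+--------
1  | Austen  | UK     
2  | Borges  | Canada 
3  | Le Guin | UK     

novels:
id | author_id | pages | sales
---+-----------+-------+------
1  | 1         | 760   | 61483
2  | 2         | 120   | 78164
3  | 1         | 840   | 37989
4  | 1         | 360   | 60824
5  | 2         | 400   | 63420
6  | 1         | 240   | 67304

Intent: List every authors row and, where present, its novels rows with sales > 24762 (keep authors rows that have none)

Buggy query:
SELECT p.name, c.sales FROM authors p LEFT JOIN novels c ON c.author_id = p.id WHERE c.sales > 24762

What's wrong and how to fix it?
Bug: Filtering c.sales in WHERE discards the NULL rows produced by LEFT JOIN, turning it into an inner join

Fix: Move the right-table condition into the ON clause so unmatched parents are kept

Corrected query:
SELECT p.name, c.sales FROM authors p LEFT JOIN novels c ON c.author_id = p.id AND c.sales > 24762

Result:
name    | sales
--------+------
Austen  | 37989
Austen  | 60824
Austen  | 61483
Austen  | 67304
Borges  | 63420
Borges  | 78164
Le Guin | NULL 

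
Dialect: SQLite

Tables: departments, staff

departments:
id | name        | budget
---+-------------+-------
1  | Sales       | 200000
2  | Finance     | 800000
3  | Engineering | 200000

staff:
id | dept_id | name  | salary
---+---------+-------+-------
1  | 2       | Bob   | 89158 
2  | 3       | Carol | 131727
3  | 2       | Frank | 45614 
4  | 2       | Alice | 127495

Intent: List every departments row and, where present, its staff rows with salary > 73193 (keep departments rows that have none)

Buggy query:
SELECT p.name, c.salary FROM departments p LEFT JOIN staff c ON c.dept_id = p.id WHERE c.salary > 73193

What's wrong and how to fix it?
Bug: A WHERE condition on the right-hand table after LEFT JOIN drops unmatched parents

Fix: Move the right-table condition into the ON clause so unmatched parents are kept

Corrected query:
SELECT p.name, c.salary FROM departments p LEFT JOIN staff c ON c.dept_id = p.id AND c.salary > 73193

Result:
name        | salary
------------+-------
Sales       | NULL  
Finance     | 89158 
Finance     | 127495
Engineering | 131727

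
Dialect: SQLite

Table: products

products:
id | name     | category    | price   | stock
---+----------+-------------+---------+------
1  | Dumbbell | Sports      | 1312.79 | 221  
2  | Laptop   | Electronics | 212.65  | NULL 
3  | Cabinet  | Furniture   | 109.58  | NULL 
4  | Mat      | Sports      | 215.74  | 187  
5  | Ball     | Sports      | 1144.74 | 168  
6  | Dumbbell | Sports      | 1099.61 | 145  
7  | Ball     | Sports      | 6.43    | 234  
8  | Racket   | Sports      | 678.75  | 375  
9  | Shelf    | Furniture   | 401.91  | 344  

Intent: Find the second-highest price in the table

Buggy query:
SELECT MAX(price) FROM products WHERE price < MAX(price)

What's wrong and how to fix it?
Bug: MAX(price) on the right of the comparison is an aggregate-in-WHERE error

Fix: Compute the overall MAX in a subquery, then take MAX of rows below it

Corrected query:
SELECT MAX(price) FROM products WHERE price < (SELECT MAX(price) FROM products)

Result:
MAX(price)
----------
1144.74   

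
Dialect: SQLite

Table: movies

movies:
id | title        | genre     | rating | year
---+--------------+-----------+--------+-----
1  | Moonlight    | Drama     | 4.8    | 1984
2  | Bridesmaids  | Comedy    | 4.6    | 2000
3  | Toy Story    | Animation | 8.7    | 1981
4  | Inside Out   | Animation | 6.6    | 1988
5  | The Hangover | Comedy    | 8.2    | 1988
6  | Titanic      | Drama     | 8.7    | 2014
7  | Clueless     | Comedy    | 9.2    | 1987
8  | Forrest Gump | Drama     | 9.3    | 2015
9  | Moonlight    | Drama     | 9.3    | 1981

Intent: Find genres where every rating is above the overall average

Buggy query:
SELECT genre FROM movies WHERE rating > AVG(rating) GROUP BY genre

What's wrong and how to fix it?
Bug: WHERE evaluates per row before aggregation, so AVG() is unavailable

Fix: Compute the overall average in a scalar subquery and compare each group's MIN against it in HAVING

Corrected query:
SELECT genre FROM movies GROUP BY genre HAVING MIN(rating) > (SELECT AVG(rating) FROM movies)

Result:
(no rows)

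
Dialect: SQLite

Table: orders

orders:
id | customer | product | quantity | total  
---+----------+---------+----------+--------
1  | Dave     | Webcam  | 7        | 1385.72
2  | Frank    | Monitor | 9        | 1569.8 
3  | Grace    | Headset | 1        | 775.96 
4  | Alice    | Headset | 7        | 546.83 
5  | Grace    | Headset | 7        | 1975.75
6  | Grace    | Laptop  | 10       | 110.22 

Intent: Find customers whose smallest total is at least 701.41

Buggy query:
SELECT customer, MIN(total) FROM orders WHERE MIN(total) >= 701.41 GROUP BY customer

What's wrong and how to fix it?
Bug: Aggregates like MIN are computed per group after WHERE runs

Fix: Replace WHERE with HAVING after the GROUP BY

Corrected query:
SELECT customer, MIN(total) FROM orders GROUP BY customer HAVING MIN(total) >= 701.41

Result:
customer | MIN(total)
---------+-----------
Dave     | 1385.72   
Frank    | 1569.8    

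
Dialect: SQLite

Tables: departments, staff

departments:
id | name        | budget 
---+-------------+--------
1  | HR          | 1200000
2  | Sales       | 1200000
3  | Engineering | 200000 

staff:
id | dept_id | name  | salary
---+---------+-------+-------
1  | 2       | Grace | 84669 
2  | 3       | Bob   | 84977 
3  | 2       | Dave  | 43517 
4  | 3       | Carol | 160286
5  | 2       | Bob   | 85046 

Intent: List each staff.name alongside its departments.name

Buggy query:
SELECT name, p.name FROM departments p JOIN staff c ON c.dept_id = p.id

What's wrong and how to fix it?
Bug: 'name' exists in both joined tables, so the database can't tell which one is meant

Fix: Prefix ambiguous columns with the table alias

Corrected query:
SELECT c.name, p.name FROM departments p JOIN staff c ON c.dept_id = p.id

Result:
name  | name       
------+------------
Grace | Sales      
Bob   | Engineering
Dave  | Sales      
Carol | Engineering
Bob   | Sales      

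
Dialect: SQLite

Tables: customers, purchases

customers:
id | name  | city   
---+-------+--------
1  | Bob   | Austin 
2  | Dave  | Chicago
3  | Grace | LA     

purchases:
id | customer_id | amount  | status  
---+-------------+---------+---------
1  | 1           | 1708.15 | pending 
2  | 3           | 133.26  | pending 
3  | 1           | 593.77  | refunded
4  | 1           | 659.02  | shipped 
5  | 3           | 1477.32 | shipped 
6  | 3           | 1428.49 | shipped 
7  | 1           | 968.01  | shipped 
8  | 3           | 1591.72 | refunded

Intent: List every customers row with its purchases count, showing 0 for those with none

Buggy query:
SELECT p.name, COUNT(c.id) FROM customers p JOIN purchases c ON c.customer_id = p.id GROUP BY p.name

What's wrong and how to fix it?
Bug: An inner join excludes parents with zero children

Fix: Switch to LEFT JOIN to retain unmatched parent rows

Corrected query:
SELECT p.name, COUNT(c.id) FROM customers p LEFT JOIN purchases c ON c.customer_id = p.id GROUP BY p.name

Result:
name  | COUNT(c.id)
------+------------
Bob   | 4          
Dave  | 0          
Grace | 4          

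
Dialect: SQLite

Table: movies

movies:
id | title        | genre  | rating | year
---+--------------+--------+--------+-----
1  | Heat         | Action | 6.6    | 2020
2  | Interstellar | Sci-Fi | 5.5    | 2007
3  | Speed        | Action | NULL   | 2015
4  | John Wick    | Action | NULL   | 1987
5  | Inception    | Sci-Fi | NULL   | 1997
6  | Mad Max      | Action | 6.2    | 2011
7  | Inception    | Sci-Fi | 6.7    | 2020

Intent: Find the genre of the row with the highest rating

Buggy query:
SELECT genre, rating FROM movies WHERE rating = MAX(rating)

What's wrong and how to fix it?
Bug: MAX(rating) is an aggregate and cannot be used directly in WHERE

Fix: Wrap MAX in a scalar subquery so WHERE compares against a single value

Corrected query:
SELECT genre, rating FROM movies WHERE rating = (SELECT MAX(rating) FROM movies)

Result:
genre  | rating
-------+-------
Sci-Fi | 6.7   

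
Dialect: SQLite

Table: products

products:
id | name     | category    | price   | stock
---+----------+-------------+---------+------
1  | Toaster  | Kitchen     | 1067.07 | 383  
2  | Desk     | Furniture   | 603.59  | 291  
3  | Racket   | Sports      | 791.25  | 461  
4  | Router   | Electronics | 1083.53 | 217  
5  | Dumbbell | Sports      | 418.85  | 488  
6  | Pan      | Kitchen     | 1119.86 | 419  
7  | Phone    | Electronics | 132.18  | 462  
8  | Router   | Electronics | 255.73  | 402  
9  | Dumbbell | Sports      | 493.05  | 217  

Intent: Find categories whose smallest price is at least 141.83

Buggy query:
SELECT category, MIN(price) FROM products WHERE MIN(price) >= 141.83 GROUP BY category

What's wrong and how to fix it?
Bug: MIN() in WHERE is a misuse of aggregate

Fix: Use HAVING for the per-group MIN condition

Corrected query:
SELECT category, MIN(price) FROM products GROUP BY category HAVING MIN(price) >= 141.83

Result:
category  | MIN(price)
----------+-----------
Furniture | 603.59    
Kitchen   | 1067.07   
Sports    | 418.85    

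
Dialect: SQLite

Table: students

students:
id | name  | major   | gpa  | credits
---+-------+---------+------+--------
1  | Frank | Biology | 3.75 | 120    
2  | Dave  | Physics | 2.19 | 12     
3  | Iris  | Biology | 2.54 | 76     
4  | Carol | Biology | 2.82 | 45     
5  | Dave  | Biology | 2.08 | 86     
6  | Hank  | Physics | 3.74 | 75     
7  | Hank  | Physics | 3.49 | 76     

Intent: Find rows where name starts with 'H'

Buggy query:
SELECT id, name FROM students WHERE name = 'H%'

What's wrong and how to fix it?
Bug: '=' compares the literal string including the % character; pattern matching needs LIKE

Fix: Use LIKE for wildcard pattern matching

Corrected query:
SELECT id, name FROM students WHERE name LIKE 'H%'

Result:
id | name
---+-----
6  | Hank
7  | Hank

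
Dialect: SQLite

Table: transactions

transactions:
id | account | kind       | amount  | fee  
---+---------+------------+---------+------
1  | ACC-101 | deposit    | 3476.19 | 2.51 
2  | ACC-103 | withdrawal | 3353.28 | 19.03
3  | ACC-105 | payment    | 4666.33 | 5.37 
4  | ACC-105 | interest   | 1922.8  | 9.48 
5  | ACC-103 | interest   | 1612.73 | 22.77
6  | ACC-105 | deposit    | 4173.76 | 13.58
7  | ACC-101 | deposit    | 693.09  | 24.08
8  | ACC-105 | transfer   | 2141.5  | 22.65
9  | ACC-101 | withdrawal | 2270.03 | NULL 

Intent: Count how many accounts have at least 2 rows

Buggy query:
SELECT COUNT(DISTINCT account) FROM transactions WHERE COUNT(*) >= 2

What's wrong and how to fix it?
Bug: COUNT(*) cannot appear in WHERE; the per-group count doesn't exist yet

Fix: Group first with HAVING COUNT(*) >= 2, then COUNT the resulting groups

Corrected query:
SELECT COUNT(*) FROM (SELECT account FROM transactions GROUP BY account HAVING COUNT(*) >= 2)

Result:
COUNT(*)
--------
3       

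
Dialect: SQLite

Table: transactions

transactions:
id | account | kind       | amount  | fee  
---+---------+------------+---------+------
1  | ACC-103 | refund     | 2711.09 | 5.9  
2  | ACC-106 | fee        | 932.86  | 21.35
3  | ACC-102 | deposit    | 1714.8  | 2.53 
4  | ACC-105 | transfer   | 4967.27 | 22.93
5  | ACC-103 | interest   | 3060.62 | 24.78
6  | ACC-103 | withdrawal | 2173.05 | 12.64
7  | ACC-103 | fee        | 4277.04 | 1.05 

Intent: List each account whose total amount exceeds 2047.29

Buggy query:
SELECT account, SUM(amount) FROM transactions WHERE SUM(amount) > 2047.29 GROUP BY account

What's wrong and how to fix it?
Bug: SUM(amount) is an aggregate, but WHERE filters rows before aggregation

Fix: Use HAVING (which filters groups after aggregation) instead of WHERE

Corrected query:
SELECT account, SUM(amount) FROM transactions GROUP BY account HAVING SUM(amount) > 2047.29

Result:
account | SUM(amount)
--------+------------
ACC-103 | 12221.8    
ACC-105 | 4967.27    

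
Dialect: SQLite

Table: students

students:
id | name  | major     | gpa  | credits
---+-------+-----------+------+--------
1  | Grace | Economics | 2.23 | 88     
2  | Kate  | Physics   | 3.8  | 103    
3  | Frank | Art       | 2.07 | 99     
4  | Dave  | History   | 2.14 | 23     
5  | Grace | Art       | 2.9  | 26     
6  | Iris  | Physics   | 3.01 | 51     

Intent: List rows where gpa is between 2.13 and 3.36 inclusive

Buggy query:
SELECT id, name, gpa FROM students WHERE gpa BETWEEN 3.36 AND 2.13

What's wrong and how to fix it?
Bug: The bounds are reversed; BETWEEN a AND b requires a <= b to match anything

Fix: Swap the bounds so the smaller value comes first

Corrected query:
SELECT id, name, gpa FROM students WHERE gpa BETWEEN 2.13 AND 3.36

Result:
id | name  | gpa 
---+-------+-----
1  | Grace | 2.23
4  | Dave  | 2.14
5  | Grace | 2.9 
6  | Iris  | 3.01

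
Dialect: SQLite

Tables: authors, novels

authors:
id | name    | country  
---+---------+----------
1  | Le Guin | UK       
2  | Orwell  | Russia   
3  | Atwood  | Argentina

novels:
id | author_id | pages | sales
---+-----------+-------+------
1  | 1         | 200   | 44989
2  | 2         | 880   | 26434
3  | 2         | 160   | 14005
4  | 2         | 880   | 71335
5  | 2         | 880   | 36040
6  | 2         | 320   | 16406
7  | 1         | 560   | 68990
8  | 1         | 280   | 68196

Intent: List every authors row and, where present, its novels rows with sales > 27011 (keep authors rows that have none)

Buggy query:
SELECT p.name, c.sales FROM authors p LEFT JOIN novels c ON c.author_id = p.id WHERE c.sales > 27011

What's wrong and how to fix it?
Bug: Filtering c.sales in WHERE discards the NULL rows produced by LEFT JOIN, turning it into an inner join

Fix: Put 'c.sales > 27011' in the JOIN's ON clause instead of WHERE

Corrected query:
SELECT p.name, c.sales FROM authors p LEFT JOIN novels c ON c.author_id = p.id AND c.sales > 27011

Result:
name    | sales
--------+------
Le Guin | 44989
Le Guin | 68196
Le Guin | 68990
Orwell  | 36040
Orwell  | 71335
Atwood  | NULL 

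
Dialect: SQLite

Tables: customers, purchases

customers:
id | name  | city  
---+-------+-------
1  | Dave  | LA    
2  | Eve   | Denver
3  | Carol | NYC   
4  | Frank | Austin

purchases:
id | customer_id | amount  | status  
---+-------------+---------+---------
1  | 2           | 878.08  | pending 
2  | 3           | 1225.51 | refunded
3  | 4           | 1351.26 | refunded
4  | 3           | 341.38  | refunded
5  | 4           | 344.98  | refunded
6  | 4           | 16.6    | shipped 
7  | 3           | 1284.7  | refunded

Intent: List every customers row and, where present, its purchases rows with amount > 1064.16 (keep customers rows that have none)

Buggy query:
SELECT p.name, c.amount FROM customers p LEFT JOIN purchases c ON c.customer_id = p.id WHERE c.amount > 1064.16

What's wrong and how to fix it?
Bug: Filtering c.amount in WHERE discards the NULL rows produced by LEFT JOIN, turning it into an inner join

Fix: Move the right-table condition into the ON clause so unmatched parents are kept

Corrected query:
SELECT p.name, c.amount FROM customers p LEFT JOIN purchases c ON c.customer_id = p.id AND c.amount > 1064.16

Result:
name  | amount 
------+--------
Dave  | NULL   
Eve   | NULL   
Carol | 1225.51
Carol | 1284.7 
Frank | 1351.26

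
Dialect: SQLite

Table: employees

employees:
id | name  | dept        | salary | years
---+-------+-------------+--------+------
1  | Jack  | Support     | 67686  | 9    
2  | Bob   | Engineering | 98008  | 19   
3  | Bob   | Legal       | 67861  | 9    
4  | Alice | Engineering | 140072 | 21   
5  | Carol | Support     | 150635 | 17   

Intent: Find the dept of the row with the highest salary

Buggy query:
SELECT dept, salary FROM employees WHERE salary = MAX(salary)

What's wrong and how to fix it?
Bug: MAX(salary) is an aggregate and cannot be used directly in WHERE

Fix: Use a subquery: WHERE salary = (SELECT MAX(salary) FROM employees)

Corrected query:
SELECT dept, salary FROM employees WHERE salary = (SELECT MAX(salary) FROM employees)

Result:
dept    | salary
--------+-------
Support | 150635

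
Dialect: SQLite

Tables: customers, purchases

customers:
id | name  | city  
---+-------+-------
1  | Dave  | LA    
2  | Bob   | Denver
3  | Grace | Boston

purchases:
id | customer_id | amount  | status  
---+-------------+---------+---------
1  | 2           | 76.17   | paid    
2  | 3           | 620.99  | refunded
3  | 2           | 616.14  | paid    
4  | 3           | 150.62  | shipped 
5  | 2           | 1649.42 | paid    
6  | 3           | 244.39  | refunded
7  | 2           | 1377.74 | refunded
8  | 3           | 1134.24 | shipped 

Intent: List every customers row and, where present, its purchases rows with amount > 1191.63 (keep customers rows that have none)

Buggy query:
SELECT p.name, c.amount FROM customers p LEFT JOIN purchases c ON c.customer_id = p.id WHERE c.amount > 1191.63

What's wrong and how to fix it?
Bug: Filtering c.amount in WHERE discards the NULL rows produced by LEFT JOIN, turning it into an inner join

Fix: Put 'c.amount > 1191.63' in the JOIN's ON clause instead of WHERE

Corrected query:
SELECT p.name, c.amount FROM customers p LEFT JOIN purchases c ON c.customer_id = p.id AND c.amount > 1191.63

Result:
name  | amount 
------+--------
Dave  | NULL   
Bob   | 1377.74
Bob   | 1649.42
Grace | NULL   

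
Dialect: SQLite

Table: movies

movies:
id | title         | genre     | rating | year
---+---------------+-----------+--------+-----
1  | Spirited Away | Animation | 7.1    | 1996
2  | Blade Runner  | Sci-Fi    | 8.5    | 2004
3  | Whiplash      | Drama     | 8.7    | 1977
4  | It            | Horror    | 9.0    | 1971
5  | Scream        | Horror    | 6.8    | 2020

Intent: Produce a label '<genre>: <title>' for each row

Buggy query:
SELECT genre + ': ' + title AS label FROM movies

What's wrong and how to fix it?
Bug: SQLite uses || for string concatenation; + coerces text to numbers (yielding 0)

Fix: Use the || operator for string concatenation

Corrected query:
SELECT genre || ': ' || title AS label FROM movies

Result:
label                   
------------------------
Animation: Spirited Away
Sci-Fi: Blade Runner    
Drama: Whiplash         
Horror: It              
Horror: Scream          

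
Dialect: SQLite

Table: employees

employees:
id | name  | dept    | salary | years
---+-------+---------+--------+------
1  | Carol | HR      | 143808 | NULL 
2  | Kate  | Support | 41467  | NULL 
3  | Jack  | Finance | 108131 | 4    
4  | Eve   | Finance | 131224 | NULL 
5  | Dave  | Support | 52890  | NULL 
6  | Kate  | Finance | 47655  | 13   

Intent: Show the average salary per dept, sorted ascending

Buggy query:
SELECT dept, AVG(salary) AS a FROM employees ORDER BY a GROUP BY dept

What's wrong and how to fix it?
Bug: GROUP BY must precede ORDER BY

Fix: Move ORDER BY to the end, after GROUP BY

Corrected query:
SELECT dept, AVG(salary) AS a FROM employees GROUP BY dept ORDER BY a

Result:
dept    | a      
--------+--------
Support | 47178.5
Finance | 95670  
HR      | 143808 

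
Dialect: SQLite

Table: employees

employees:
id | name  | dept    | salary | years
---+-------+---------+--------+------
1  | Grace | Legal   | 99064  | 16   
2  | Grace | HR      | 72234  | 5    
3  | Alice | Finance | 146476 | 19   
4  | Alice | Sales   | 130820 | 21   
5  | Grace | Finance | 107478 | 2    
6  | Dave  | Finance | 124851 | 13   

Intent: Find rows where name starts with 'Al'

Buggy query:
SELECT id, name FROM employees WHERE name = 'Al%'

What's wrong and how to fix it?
Bug: Wildcards only work with LIKE; '=' treats '%' as a literal character

Fix: Replace '=' with LIKE so 'Al%' is treated as a pattern

Corrected query:
SELECT id, name FROM employees WHERE name LIKE 'Al%'

Result:
id | name 
---+------
3  | Alice
4  | Alice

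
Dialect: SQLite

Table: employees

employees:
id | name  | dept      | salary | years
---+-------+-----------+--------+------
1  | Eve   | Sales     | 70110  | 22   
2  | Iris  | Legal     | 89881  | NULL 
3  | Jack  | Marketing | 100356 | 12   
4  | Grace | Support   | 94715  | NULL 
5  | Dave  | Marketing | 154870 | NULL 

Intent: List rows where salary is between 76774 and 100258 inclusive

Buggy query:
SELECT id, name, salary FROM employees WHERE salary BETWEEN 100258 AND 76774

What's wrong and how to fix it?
Bug: The bounds are reversed; BETWEEN a AND b requires a <= b to match anything

Fix: Write BETWEEN 76774 AND 100258

Corrected query:
SELECT id, name, salary FROM employees WHERE salary BETWEEN 76774 AND 100258

Result:
id | name  | salary
---+-------+-------
2  | Iris  | 89881 
4  | Grace | 94715 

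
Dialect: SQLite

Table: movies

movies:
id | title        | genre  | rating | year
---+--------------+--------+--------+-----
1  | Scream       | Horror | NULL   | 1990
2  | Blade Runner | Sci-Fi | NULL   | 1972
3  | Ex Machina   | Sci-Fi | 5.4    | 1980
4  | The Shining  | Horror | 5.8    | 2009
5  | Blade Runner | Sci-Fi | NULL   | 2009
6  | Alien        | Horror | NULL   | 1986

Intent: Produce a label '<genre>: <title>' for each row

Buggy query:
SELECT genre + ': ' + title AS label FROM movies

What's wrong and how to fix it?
Bug: SQLite uses || for string concatenation; + coerces text to numbers (yielding 0)

Fix: Use the || operator for string concatenation

Corrected query:
SELECT genre || ': ' || title AS label FROM movies

Result:
label               
--------------------
Horror: Scream      
Sci-Fi: Blade Runner
Sci-Fi: Ex Machina  
Horror: The Shining 
Sci-Fi: Blade Runner
Horror: Alien       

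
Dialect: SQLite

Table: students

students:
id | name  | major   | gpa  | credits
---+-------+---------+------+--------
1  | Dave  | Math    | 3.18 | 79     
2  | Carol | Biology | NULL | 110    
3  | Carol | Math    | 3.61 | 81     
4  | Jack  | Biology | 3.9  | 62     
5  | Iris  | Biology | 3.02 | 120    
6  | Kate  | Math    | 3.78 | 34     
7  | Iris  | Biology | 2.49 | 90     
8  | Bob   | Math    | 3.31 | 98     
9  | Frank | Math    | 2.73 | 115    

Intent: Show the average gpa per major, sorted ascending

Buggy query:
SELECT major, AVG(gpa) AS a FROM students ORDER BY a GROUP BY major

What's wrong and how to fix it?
Bug: ORDER BY appears before GROUP BY; SQL clause order requires GROUP BY first

Fix: Move ORDER BY to the end, after GROUP BY

Corrected query:
SELECT major, AVG(gpa) AS a FROM students GROUP BY major ORDER BY a

Result:
major   | a       
--------+---------
Biology | 3.136667
Math    | 3.322   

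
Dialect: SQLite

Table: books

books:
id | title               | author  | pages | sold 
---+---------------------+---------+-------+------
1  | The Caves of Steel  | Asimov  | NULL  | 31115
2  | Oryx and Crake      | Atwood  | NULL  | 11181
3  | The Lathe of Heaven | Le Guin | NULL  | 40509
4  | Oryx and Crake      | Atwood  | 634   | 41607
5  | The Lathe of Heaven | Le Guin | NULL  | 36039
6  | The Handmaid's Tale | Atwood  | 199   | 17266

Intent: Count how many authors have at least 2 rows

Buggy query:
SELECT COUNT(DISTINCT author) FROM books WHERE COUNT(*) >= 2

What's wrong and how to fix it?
Bug: WHERE filters individual rows, not groups, so a group-level COUNT is invalid there

Fix: Use a subquery that GROUPs and filters with HAVING, then count its rows

Corrected query:
SELECT COUNT(*) FROM (SELECT author FROM books GROUP BY author HAVING COUNT(*) >= 2)

Result:
COUNT(*)
--------
2       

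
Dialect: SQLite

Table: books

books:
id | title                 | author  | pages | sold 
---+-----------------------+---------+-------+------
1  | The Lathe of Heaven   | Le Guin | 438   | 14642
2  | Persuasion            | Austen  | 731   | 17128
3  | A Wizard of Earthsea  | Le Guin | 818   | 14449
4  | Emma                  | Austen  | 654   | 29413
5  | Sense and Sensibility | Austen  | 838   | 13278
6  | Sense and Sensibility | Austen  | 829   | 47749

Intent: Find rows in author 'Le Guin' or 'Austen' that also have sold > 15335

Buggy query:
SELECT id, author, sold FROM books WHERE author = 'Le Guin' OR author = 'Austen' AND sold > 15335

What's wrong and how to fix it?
Bug: AND binds tighter than OR, so this parses as author = 'Le Guin' OR (author = 'Austen' AND sold > 15335)

Fix: Group the OR with parentheses (or use IN), then AND the threshold

Corrected query:
SELECT id, author, sold FROM books WHERE (author = 'Le Guin' OR author = 'Austen') AND sold > 15335

Result:
id | author | sold 
---+--------+------
2  | Austen | 17128
4  | Austen | 29413
6  | Austen | 47749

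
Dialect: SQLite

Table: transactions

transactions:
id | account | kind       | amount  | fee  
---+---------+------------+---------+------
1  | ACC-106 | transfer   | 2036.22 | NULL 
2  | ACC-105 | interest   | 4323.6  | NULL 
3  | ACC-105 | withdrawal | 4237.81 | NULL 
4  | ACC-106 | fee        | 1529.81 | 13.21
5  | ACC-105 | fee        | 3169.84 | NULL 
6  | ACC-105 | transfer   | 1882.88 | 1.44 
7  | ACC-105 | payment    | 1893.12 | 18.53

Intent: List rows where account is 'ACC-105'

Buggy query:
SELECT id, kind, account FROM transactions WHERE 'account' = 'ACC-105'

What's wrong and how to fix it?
Bug: Single quotes denote string literals in SQL; the column name is being compared as a constant string

Fix: Reference the column as account without single quotes

Corrected query:
SELECT id, kind, account FROM transactions WHERE account = 'ACC-105'

Result:
id | kind       | account
---+------------+--------
2  | interest   | ACC-105
3  | withdrawal | ACC-105
5  | fee        | ACC-105
6  | transfer   | ACC-105
7  | payment    | ACC-105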